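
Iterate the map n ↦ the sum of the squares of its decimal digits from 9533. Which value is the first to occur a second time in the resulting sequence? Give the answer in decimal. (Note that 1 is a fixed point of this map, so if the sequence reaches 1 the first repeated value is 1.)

89

9533 → 9² + 5² + 3² + 3² = 124
124 → 1² + 2² + 4² = 21
21 → 2² + 1² = 5
5 → 5² = 25
25 → 2² + 5² = 29
29 → 2² + 9² = 85
85 → 8² + 5² = 89
89 → 8² + 9² = 145
145 → 1² + 4² + 5² = 42
42 → 4² + 2² = 20
20 → 2² + 0² = 4
4 → 4² = 16
16 → 1² + 6² = 37
37 → 3² + 7² = 58
58 → 5² + 8² = 89  — 89 already appeared earlier.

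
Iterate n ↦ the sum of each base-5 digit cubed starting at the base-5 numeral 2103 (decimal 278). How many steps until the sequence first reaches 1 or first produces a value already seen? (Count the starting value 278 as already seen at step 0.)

5

278 = (2,1,0,3)_5 → 2³ + 1³ + 0³ + 3³ = 36
36 = (1,2,1)_5 → 1³ + 2³ + 1³ = 10
10 = (2,0)_5 → 2³ + 0³ = 8
8 = (1,3)_5 → 1³ + 3³ = 28
28 = (1,0,3)_5 → 1³ + 0³ + 3³ = 28  — 28 repeats.
That took 5 steps.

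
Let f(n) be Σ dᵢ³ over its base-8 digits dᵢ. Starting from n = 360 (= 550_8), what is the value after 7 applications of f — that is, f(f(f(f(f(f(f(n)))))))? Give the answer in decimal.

360 = (5,5,0)_8 → 5³ + 5³ + 0³ = 250
250 = (3,7,2)_8 → 3³ + 7³ + 2³ = 378
378 = (5,7,2)_8 → 5³ + 7³ + 2³ = 476
476 = (7,3,4)_8 → 7³ + 3³ + 4³ = 434
434 = (6,6,2)_8 → 6³ + 6³ + 2³ = 440
440 = (6,7,0)_8 → 6³ + 7³ + 0³ = 559
559 = (1,0,5,7)_8 → 1³ + 0³ + 5³ + 7³ = 469

469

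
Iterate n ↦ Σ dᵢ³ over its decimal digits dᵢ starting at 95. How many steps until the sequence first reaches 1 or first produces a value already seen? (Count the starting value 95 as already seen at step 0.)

11

95 → 9³ + 5³ = 729 + 125 = 854
854 → 8³ + 5³ + 4³ = 512 + 125 + 64 = 701
701 → 7³ + 0³ + 1³ = 343 + 0 + 1 = 344
344 → 3³ + 4³ + 4³ = 27 + 64 + 64 = 155
155 → 1³ + 5³ + 5³ = 1 + 125 + 125 = 251
251 → 2³ + 5³ + 1³ = 8 + 125 + 1 = 134
134 → 1³ + 3³ + 4³ = 1 + 27 + 64 = 92
92 → 9³ + 2³ = 729 + 8 = 737
737 → 7³ + 3³ + 7³ = 343 + 27 + 343 = 713
713 → 7³ + 1³ + 3³ = 343 + 1 + 27 = 371
371 → 3³ + 7³ + 1³ = 27 + 343 + 1 = 371  — 371 repeats.
That took 11 steps.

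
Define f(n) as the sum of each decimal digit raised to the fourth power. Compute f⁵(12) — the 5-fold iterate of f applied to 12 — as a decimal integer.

12 → 1⁴ + 2⁴ = 17
17 → 1⁴ + 7⁴ = 2402
2402 → 2⁴ + 4⁴ + 0⁴ + 2⁴ = 288
288 → 2⁴ + 8⁴ + 8⁴ = 8208
8208 → 8⁴ + 2⁴ + 0⁴ + 8⁴ = 8208

8208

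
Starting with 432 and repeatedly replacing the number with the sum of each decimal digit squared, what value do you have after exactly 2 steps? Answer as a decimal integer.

432 → 4² + 3² + 2² = 29
29 → 2² + 9² = 85

85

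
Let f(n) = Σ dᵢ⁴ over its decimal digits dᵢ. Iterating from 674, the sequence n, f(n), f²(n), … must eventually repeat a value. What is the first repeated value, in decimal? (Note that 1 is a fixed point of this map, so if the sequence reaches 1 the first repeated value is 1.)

13139

674 → 6⁴ + 7⁴ + 4⁴ = 1296 + 2401 + 256 = 3953
3953 → 3⁴ + 9⁴ + 5⁴ + 3⁴ = 81 + 6561 + 625 + 81 = 7348
7348 → 7⁴ + 3⁴ + 4⁴ + 8⁴ = 2401 + 81 + 256 + 4096 = 6834
6834 → 6⁴ + 8⁴ + 3⁴ + 4⁴ = 1296 + 4096 + 81 + 256 = 5729
5729 → 5⁴ + 7⁴ + 2⁴ + 9⁴ = 625 + 2401 + 16 + 6561 = 9603
9603 → 9⁴ + 6⁴ + 0⁴ + 3⁴ = 6561 + 1296 + 0 + 81 = 7938
7938 → 7⁴ + 9⁴ + 3⁴ + 8⁴ = 2401 + 6561 + 81 + 4096 = 13139
13139 → 1⁴ + 3⁴ + 1⁴ + 3⁴ + 9⁴ = 1 + 81 + 1 + 81 + 6561 = 6725
6725 → 6⁴ + 7⁴ + 2⁴ + 5⁴ = 1296 + 2401 + 16 + 625 = 4338
4338 → 4⁴ + 3⁴ + 3⁴ + 8⁴ = 256 + 81 + 81 + 4096 = 4514
4514 → 4⁴ + 5⁴ + 1⁴ + 4⁴ = 256 + 625 + 1 + 256 = 1138
1138 → 1⁴ + 1⁴ + 3⁴ + 8⁴ = 1 + 1 + 81 + 4096 = 4179
4179 → 4⁴ + 1⁴ + 7⁴ + 9⁴ = 256 + 1 + 2401 + 6561 = 9219
9219 → 9⁴ + 2⁴ + 1⁴ + 9⁴ = 6561 + 16 + 1 + 6561 = 13139  — 13139 already appeared earlier.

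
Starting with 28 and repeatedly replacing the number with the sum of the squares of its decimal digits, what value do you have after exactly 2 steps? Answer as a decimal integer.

28 → 2² + 8² = 68
68 → 6² + 8² = 100

100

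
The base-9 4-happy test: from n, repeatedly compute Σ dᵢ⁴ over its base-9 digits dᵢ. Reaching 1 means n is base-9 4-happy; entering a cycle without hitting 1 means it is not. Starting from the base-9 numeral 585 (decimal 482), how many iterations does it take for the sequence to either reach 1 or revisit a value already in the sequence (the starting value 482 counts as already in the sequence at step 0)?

14

482 = (5,8,5)_9 → 5⁴ + 8⁴ + 5⁴ = 5346
5346 = (7,3,0,0)_9 → 7⁴ + 3⁴ + 0⁴ + 0⁴ = 2482
2482 = (3,3,5,7)_9 → 3⁴ + 3⁴ + 5⁴ + 7⁴ = 3188
3188 = (4,3,3,2)_9 → 4⁴ + 3⁴ + 3⁴ + 2⁴ = 434
434 = (5,3,2)_9 → 5⁴ + 3⁴ + 2⁴ = 722
722 = (8,8,2)_9 → 8⁴ + 8⁴ + 2⁴ = 8208
8208 = (1,2,2,3,0)_9 → 1⁴ + 2⁴ + 2⁴ + 3⁴ + 0⁴ = 114
114 = (1,3,6)_9 → 1⁴ + 3⁴ + 6⁴ = 1378
1378 = (1,8,0,1)_9 → 1⁴ + 8⁴ + 0⁴ + 1⁴ = 4098
4098 = (5,5,5,3)_9 → 5⁴ + 5⁴ + 5⁴ + 3⁴ = 1956
1956 = (2,6,1,3)_9 → 2⁴ + 6⁴ + 1⁴ + 3⁴ = 1394
1394 = (1,8,1,8)_9 → 1⁴ + 8⁴ + 1⁴ + 8⁴ = 8194
8194 = (1,2,2,1,4)_9 → 1⁴ + 2⁴ + 2⁴ + 1⁴ + 4⁴ = 290
290 = (3,5,2)_9 → 3⁴ + 5⁴ + 2⁴ = 722  — 722 repeats.
That took 14 steps.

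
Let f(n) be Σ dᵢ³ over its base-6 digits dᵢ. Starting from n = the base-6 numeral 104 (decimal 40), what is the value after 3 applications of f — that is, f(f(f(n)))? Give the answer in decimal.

40 = (1,0,4)_6 → 65
65 = (1,4,5)_6 → 190
190 = (5,1,4)_6 → 190

190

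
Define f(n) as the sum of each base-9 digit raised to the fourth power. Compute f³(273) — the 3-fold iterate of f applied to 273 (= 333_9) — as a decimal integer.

273 = (3,3,3)_9 → 3⁴ + 3⁴ + 3⁴ = 243
243 = (3,0,0)_9 → 3⁴ + 0⁴ + 0⁴ = 81
81 = (1,0,0)_9 → 1⁴ + 0⁴ + 0⁴ = 1

1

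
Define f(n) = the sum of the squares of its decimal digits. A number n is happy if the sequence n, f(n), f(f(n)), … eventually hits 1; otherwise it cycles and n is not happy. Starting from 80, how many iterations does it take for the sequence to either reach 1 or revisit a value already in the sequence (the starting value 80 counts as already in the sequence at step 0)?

13

80 → 8² + 0² = 64 + 0 = 64
64 → 6² + 4² = 36 + 16 = 52
52 → 5² + 2² = 25 + 4 = 29
29 → 2² + 9² = 4 + 81 = 85
85 → 8² + 5² = 64 + 25 = 89
89 → 8² + 9² = 64 + 81 = 145
145 → 1² + 4² + 5² = 1 + 16 + 25 = 42
42 → 4² + 2² = 16 + 4 = 20
20 → 2² + 0² = 4 + 0 = 4
4 → 4² = 16
16 → 1² + 6² = 1 + 36 = 37
37 → 3² + 7² = 9 + 49 = 58
58 → 5² + 8² = 25 + 64 = 89  — 89 repeats.
That took 13 steps.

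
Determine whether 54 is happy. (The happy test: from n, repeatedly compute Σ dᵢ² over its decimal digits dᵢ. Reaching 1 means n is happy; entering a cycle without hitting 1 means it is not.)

not happy

54 → 41
41 → 17
17 → 50
50 → 25
25 → 29
29 → 85
85 → 89
89 → 145
145 → 42
42 → 20
20 → 4
4 → 16
16 → 37
37 → 58
58 → 89  — 89 already seen; the sequence cycles without reaching 1.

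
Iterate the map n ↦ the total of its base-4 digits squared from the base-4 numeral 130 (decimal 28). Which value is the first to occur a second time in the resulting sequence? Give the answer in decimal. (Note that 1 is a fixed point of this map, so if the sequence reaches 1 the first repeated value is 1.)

28 = (1,3,0)_4 → 1² + 3² + 0² = 1 + 9 + 0 = 10
10 = (2,2)_4 → 2² + 2² = 4 + 4 = 8
8 = (2,0)_4 → 2² + 0² = 4 + 0 = 4
4 = (1,0)_4 → 1² + 0² = 1 + 0 = 1  — reached the fixed point 1.
1 → 1, so 1 is the first repeated value.

1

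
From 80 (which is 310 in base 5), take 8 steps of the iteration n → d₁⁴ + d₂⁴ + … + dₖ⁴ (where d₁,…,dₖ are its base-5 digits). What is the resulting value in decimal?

528

80 = (3,1,0)_5 → 3⁴ + 1⁴ + 0⁴ = 82
82 = (3,1,2)_5 → 3⁴ + 1⁴ + 2⁴ = 98
98 = (3,4,3)_5 → 3⁴ + 4⁴ + 3⁴ = 418
418 = (3,1,3,3)_5 → 3⁴ + 1⁴ + 3⁴ + 3⁴ = 244
244 = (1,4,3,4)_5 → 1⁴ + 4⁴ + 3⁴ + 4⁴ = 594
594 = (4,3,3,4)_5 → 4⁴ + 3⁴ + 3⁴ + 4⁴ = 674
674 = (1,0,1,4,4)_5 → 1⁴ + 0⁴ + 1⁴ + 4⁴ + 4⁴ = 514
514 = (4,0,2,4)_5 → 4⁴ + 0⁴ + 2⁴ + 4⁴ = 528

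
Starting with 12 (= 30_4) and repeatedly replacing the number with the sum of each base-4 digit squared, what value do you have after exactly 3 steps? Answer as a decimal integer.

2

12 = (3,0)_4 → 3² + 0² = 9 + 0 = 9
9 = (2,1)_4 → 2² + 1² = 4 + 1 = 5
5 = (1,1)_4 → 1² + 1² = 1 + 1 = 2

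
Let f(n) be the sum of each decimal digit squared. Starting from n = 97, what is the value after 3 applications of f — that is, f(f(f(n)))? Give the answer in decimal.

97 → 9² + 7² = 81 + 49 = 130
130 → 1² + 3² + 0² = 1 + 9 + 0 = 10
10 → 1² + 0² = 1 + 0 = 1

1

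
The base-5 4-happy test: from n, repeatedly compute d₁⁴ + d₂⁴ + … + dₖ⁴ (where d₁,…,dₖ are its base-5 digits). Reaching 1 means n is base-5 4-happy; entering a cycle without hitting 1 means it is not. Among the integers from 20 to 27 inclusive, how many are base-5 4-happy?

1

20: 20 → 256 → 18 → 162 → 34 → 258 → 98 → 418 → 244 → 594 → 674 → 514 → 528 → 338 → 194 → 354 → 528  (repeats 528)
21: 21 → 257 → 33 → 83 → 163 → 99 → 593 → 499 → 849 → 595 → 593  (repeats 593)
22: 22 → 272 → 288 → 114 → 528 → 338 → 194 → 354 → 528  (repeats 528)
23: 23 → 337 → 129 → 257 → 33 → 83 → 163 → 99 → 593 → 499 → 849 → 595 → 593  (repeats 593)
24: 24 → 512 → 288 → 114 → 528 → 338 → 194 → 354 → 528  (repeats 528)
25: 25 → 1  (reaches 1)
26: 26 → 2 → 16 → 82 → 98 → 418 → 244 → 594 → 674 → 514 → 528 → 338 → 194 → 354 → 528  (repeats 528)
27: 27 → 17 → 97 → 353 → 353  (repeats 353)
base-5 4-happy: 25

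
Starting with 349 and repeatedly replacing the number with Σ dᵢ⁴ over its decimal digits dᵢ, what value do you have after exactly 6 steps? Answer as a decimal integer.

4114

349 → 6898
6898 → 16049
16049 → 8114
8114 → 4354
4354 → 1218
1218 → 4114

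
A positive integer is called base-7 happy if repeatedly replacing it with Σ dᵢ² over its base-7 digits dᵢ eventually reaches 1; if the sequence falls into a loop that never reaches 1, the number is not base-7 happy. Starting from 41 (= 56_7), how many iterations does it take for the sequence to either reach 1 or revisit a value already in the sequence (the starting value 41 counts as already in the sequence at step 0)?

41 = (5,6)_7 → 61
61 = (1,1,5)_7 → 27
27 = (3,6)_7 → 45
45 = (6,3)_7 → 45  — 45 repeats.
That took 4 steps.

4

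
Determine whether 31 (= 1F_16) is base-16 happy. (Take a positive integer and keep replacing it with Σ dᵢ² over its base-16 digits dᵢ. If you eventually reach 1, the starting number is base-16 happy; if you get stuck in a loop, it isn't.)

31 = (1,15)_16 → 226
226 = (14,2)_16 → 200
200 = (12,8)_16 → 208
208 = (13,0)_16 → 169
169 = (10,9)_16 → 181
181 = (11,5)_16 → 146
146 = (9,2)_16 → 85
85 = (5,5)_16 → 50
50 = (3,2)_16 → 13
13 = (13)_16 → 169  — 169 already seen; the sequence cycles without reaching 1.

not base-16 happy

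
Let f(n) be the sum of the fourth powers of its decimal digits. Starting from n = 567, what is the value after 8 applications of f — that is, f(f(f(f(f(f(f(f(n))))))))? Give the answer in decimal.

567 → 5⁴ + 6⁴ + 7⁴ = 4322
4322 → 4⁴ + 3⁴ + 2⁴ + 2⁴ = 369
369 → 3⁴ + 6⁴ + 9⁴ = 7938
7938 → 7⁴ + 9⁴ + 3⁴ + 8⁴ = 13139
13139 → 1⁴ + 3⁴ + 1⁴ + 3⁴ + 9⁴ = 6725
6725 → 6⁴ + 7⁴ + 2⁴ + 5⁴ = 4338
4338 → 4⁴ + 3⁴ + 3⁴ + 8⁴ = 4514
4514 → 4⁴ + 5⁴ + 1⁴ + 4⁴ = 1138

1138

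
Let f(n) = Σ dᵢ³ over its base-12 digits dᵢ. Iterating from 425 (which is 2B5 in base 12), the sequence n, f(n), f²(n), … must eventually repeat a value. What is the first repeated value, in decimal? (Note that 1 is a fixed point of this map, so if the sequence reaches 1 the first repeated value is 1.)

425 = (2,11,5)_12 → 2³ + 11³ + 5³ = 1464
1464 = (10,2,0)_12 → 10³ + 2³ + 0³ = 1008
1008 = (7,0,0)_12 → 7³ + 0³ + 0³ = 343
343 = (2,4,7)_12 → 2³ + 4³ + 7³ = 415
415 = (2,10,7)_12 → 2³ + 10³ + 7³ = 1351
1351 = (9,4,7)_12 → 9³ + 4³ + 7³ = 1136
1136 = (7,10,8)_12 → 7³ + 10³ + 8³ = 1855
1855 = (1,0,10,7)_12 → 1³ + 0³ + 10³ + 7³ = 1344
1344 = (9,4,0)_12 → 9³ + 4³ + 0³ = 793
793 = (5,6,1)_12 → 5³ + 6³ + 1³ = 342
342 = (2,4,6)_12 → 2³ + 4³ + 6³ = 288
288 = (2,0,0)_12 → 2³ + 0³ + 0³ = 8
8 = (8)_12 → 8³ = 512
512 = (3,6,8)_12 → 3³ + 6³ + 8³ = 755
755 = (5,2,11)_12 → 5³ + 2³ + 11³ = 1464  — 1464 already appeared earlier.

1464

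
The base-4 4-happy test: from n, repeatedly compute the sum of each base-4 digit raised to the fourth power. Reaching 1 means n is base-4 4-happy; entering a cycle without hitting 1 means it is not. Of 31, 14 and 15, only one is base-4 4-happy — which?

31: 31 → 163 → 113 → 83 → 83  — repeats 83 (not base-4 4-happy)
14: 14 → 97 → 18 → 17 → 2 → 16 → 1  — reaches 1 (base-4 4-happy)
15: 15 → 162 → 48 → 81 → 3 → 81  — repeats 81 (not base-4 4-happy)

14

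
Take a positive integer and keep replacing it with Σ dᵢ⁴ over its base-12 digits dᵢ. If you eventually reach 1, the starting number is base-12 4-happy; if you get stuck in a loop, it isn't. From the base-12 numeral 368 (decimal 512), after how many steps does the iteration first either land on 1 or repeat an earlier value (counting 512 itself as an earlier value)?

512 = (3,6,8)_12 → 3⁴ + 6⁴ + 8⁴ = 81 + 1296 + 4096 = 5473
5473 = (3,2,0,1)_12 → 3⁴ + 2⁴ + 0⁴ + 1⁴ = 81 + 16 + 0 + 1 = 98
98 = (8,2)_12 → 8⁴ + 2⁴ = 4096 + 16 = 4112
4112 = (2,4,6,8)_12 → 2⁴ + 4⁴ + 6⁴ + 8⁴ = 16 + 256 + 1296 + 4096 = 5664
5664 = (3,3,4,0)_12 → 3⁴ + 3⁴ + 4⁴ + 0⁴ = 81 + 81 + 256 + 0 = 418
418 = (2,10,10)_12 → 2⁴ + 10⁴ + 10⁴ = 16 + 10000 + 10000 = 20016
20016 = (11,7,0,0)_12 → 11⁴ + 7⁴ + 0⁴ + 0⁴ = 14641 + 2401 + 0 + 0 = 17042
17042 = (9,10,4,2)_12 → 9⁴ + 10⁴ + 4⁴ + 2⁴ = 6561 + 10000 + 256 + 16 = 16833
16833 = (9,8,10,9)_12 → 9⁴ + 8⁴ + 10⁴ + 9⁴ = 6561 + 4096 + 10000 + 6561 = 27218
27218 = (1,3,9,0,2)_12 → 1⁴ + 3⁴ + 9⁴ + 0⁴ + 2⁴ = 1 + 81 + 6561 + 0 + 16 = 6659
6659 = (3,10,2,11)_12 → 3⁴ + 10⁴ + 2⁴ + 11⁴ = 81 + 10000 + 16 + 14641 = 24738
24738 = (1,2,3,9,6)_12 → 1⁴ + 2⁴ + 3⁴ + 9⁴ + 6⁴ = 1 + 16 + 81 + 6561 + 1296 = 7955
7955 = (4,7,2,11)_12 → 4⁴ + 7⁴ + 2⁴ + 11⁴ = 256 + 2401 + 16 + 14641 = 17314
17314 = (10,0,2,10)_12 → 10⁴ + 0⁴ + 2⁴ + 10⁴ = 10000 + 0 + 16 + 10000 = 20016  — 20016 repeats.
That took 14 steps.

14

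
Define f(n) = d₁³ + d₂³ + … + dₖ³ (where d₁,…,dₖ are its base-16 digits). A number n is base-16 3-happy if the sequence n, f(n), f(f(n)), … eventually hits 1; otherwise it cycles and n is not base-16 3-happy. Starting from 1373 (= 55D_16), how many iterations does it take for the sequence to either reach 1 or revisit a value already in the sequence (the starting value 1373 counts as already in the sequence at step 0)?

1373 = (5,5,13)_16 → 5³ + 5³ + 13³ = 125 + 125 + 2197 = 2447
2447 = (9,8,15)_16 → 9³ + 8³ + 15³ = 729 + 512 + 3375 = 4616
4616 = (1,2,0,8)_16 → 1³ + 2³ + 0³ + 8³ = 1 + 8 + 0 + 512 = 521
521 = (2,0,9)_16 → 2³ + 0³ + 9³ = 8 + 0 + 729 = 737
737 = (2,14,1)_16 → 2³ + 14³ + 1³ = 8 + 2744 + 1 = 2753
2753 = (10,12,1)_16 → 10³ + 12³ + 1³ = 1000 + 1728 + 1 = 2729
2729 = (10,10,9)_16 → 10³ + 10³ + 9³ = 1000 + 1000 + 729 = 2729  — 2729 repeats.
That took 7 steps.

7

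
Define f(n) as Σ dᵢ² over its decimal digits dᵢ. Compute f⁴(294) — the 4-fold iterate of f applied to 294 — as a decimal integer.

294 → 2² + 9² + 4² = 4 + 81 + 16 = 101
101 → 1² + 0² + 1² = 1 + 0 + 1 = 2
2 → 2² = 4
4 → 4² = 16

16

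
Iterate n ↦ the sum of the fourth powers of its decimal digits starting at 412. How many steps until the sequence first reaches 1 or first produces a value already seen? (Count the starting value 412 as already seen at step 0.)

412 → 4⁴ + 1⁴ + 2⁴ = 273
273 → 2⁴ + 7⁴ + 3⁴ = 2498
2498 → 2⁴ + 4⁴ + 9⁴ + 8⁴ = 10929
10929 → 1⁴ + 0⁴ + 9⁴ + 2⁴ + 9⁴ = 13139
13139 → 1⁴ + 3⁴ + 1⁴ + 3⁴ + 9⁴ = 6725
6725 → 6⁴ + 7⁴ + 2⁴ + 5⁴ = 4338
4338 → 4⁴ + 3⁴ + 3⁴ + 8⁴ = 4514
4514 → 4⁴ + 5⁴ + 1⁴ + 4⁴ = 1138
1138 → 1⁴ + 1⁴ + 3⁴ + 8⁴ = 4179
4179 → 4⁴ + 1⁴ + 7⁴ + 9⁴ = 9219
9219 → 9⁴ + 2⁴ + 1⁴ + 9⁴ = 13139  — 13139 repeats.
That took 11 steps.

11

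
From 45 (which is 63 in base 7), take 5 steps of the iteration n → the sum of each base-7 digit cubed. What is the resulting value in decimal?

45 = (6,3)_7 → 243
243 = (4,6,5)_7 → 405
405 = (1,1,1,6)_7 → 219
219 = (4,3,2)_7 → 99
99 = (2,0,1)_7 → 9

9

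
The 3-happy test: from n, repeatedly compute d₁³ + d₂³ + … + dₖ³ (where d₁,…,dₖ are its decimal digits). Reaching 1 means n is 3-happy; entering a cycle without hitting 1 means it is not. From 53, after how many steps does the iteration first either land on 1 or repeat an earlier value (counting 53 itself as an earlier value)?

53 → 5³ + 3³ = 152
152 → 1³ + 5³ + 2³ = 134
134 → 1³ + 3³ + 4³ = 92
92 → 9³ + 2³ = 737
737 → 7³ + 3³ + 7³ = 713
713 → 7³ + 1³ + 3³ = 371
371 → 3³ + 7³ + 1³ = 371  — 371 repeats.
That took 7 steps.

7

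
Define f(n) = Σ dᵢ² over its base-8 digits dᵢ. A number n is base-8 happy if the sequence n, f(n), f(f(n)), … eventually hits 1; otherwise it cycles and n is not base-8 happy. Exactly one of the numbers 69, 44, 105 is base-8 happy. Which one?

105

69: 69 → 26 → 13 → 26  — repeats 26 (not base-8 happy)
44: 44 → 41 → 26 → 13 → 26  — repeats 26 (not base-8 happy)
105: 105 → 27 → 18 → 8 → 1  — reaches 1 (base-8 happy)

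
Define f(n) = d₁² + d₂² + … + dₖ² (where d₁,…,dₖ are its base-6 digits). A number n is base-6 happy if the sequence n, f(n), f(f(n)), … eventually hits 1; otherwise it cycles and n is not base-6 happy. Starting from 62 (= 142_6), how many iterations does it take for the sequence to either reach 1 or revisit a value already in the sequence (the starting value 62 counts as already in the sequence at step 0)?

13

62 = (1,4,2)_6 → 1² + 4² + 2² = 1 + 16 + 4 = 21
21 = (3,3)_6 → 3² + 3² = 9 + 9 = 18
18 = (3,0)_6 → 3² + 0² = 9 + 0 = 9
9 = (1,3)_6 → 1² + 3² = 1 + 9 = 10
10 = (1,4)_6 → 1² + 4² = 1 + 16 = 17
17 = (2,5)_6 → 2² + 5² = 4 + 25 = 29
29 = (4,5)_6 → 4² + 5² = 16 + 25 = 41
41 = (1,0,5)_6 → 1² + 0² + 5² = 1 + 0 + 25 = 26
26 = (4,2)_6 → 4² + 2² = 16 + 4 = 20
20 = (3,2)_6 → 3² + 2² = 9 + 4 = 13
13 = (2,1)_6 → 2² + 1² = 4 + 1 = 5
5 = (5)_6 → 5² = 25
25 = (4,1)_6 → 4² + 1² = 16 + 1 = 17  — 17 repeats.
That took 13 steps.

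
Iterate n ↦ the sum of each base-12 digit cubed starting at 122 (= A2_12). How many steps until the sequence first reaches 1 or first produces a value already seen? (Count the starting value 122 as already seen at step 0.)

15

122 = (10,2)_12 → 10³ + 2³ = 1000 + 8 = 1008
1008 = (7,0,0)_12 → 7³ + 0³ + 0³ = 343 + 0 + 0 = 343
343 = (2,4,7)_12 → 2³ + 4³ + 7³ = 8 + 64 + 343 = 415
415 = (2,10,7)_12 → 2³ + 10³ + 7³ = 8 + 1000 + 343 = 1351
1351 = (9,4,7)_12 → 9³ + 4³ + 7³ = 729 + 64 + 343 = 1136
1136 = (7,10,8)_12 → 7³ + 10³ + 8³ = 343 + 1000 + 512 = 1855
1855 = (1,0,10,7)_12 → 1³ + 0³ + 10³ + 7³ = 1 + 0 + 1000 + 343 = 1344
1344 = (9,4,0)_12 → 9³ + 4³ + 0³ = 729 + 64 + 0 = 793
793 = (5,6,1)_12 → 5³ + 6³ + 1³ = 125 + 216 + 1 = 342
342 = (2,4,6)_12 → 2³ + 4³ + 6³ = 8 + 64 + 216 = 288
288 = (2,0,0)_12 → 2³ + 0³ + 0³ = 8 + 0 + 0 = 8
8 = (8)_12 → 8³ = 512
512 = (3,6,8)_12 → 3³ + 6³ + 8³ = 27 + 216 + 512 = 755
755 = (5,2,11)_12 → 5³ + 2³ + 11³ = 125 + 8 + 1331 = 1464
1464 = (10,2,0)_12 → 10³ + 2³ + 0³ = 1000 + 8 + 0 = 1008  — 1008 repeats.
That took 15 steps.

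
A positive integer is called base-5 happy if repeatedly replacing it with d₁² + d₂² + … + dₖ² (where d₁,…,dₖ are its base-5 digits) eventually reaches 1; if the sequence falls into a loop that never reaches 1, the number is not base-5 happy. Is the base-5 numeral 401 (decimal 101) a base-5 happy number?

not base-5 happy

101 = (4,0,1)_5 → 17
17 = (3,2)_5 → 13
13 = (2,3)_5 → 13  — 13 already seen; the sequence cycles without reaching 1.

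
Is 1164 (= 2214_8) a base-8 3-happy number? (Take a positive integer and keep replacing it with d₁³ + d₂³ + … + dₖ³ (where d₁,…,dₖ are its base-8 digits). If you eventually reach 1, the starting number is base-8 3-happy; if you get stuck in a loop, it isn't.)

1164 = (2,2,1,4)_8 → 2³ + 2³ + 1³ + 4³ = 81
81 = (1,2,1)_8 → 1³ + 2³ + 1³ = 10
10 = (1,2)_8 → 1³ + 2³ = 9
9 = (1,1)_8 → 1³ + 1³ = 2
2 = (2)_8 → 2³ = 8
8 = (1,0)_8 → 1³ + 0³ = 1  — reached 1.

base-8 3-happy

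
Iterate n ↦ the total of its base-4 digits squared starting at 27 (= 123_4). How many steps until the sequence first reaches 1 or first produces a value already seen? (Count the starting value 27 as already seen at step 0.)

27 = (1,2,3)_4 → 1² + 2² + 3² = 1 + 4 + 9 = 14
14 = (3,2)_4 → 3² + 2² = 9 + 4 = 13
13 = (3,1)_4 → 3² + 1² = 9 + 1 = 10
10 = (2,2)_4 → 2² + 2² = 4 + 4 = 8
8 = (2,0)_4 → 2² + 0² = 4 + 0 = 4
4 = (1,0)_4 → 1² + 0² = 1 + 0 = 1  — reached 1.
That took 6 steps.

6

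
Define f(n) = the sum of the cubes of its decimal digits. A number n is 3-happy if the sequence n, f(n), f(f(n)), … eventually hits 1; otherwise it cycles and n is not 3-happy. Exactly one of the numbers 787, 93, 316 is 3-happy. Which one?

787

787: 787 → 1198 → 1243 → 100 → 1  — reaches 1 (3-happy)
93: 93 → 756 → 684 → 792 → 1080 → 513 → 153 → 153  — repeats 153 (not 3-happy)
316: 316 → 244 → 136 → 244  — repeats 244 (not 3-happy)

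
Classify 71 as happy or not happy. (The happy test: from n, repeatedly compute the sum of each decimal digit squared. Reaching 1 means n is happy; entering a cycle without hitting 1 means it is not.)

not happy

71 → 7² + 1² = 49 + 1 = 50
50 → 5² + 0² = 25 + 0 = 25
25 → 2² + 5² = 4 + 25 = 29
29 → 2² + 9² = 4 + 81 = 85
85 → 8² + 5² = 64 + 25 = 89
89 → 8² + 9² = 64 + 81 = 145
145 → 1² + 4² + 5² = 1 + 16 + 25 = 42
42 → 4² + 2² = 16 + 4 = 20
20 → 2² + 0² = 4 + 0 = 4
4 → 4² = 16
16 → 1² + 6² = 1 + 36 = 37
37 → 3² + 7² = 9 + 49 = 58
58 → 5² + 8² = 25 + 64 = 89  — 89 already seen; the sequence cycles without reaching 1.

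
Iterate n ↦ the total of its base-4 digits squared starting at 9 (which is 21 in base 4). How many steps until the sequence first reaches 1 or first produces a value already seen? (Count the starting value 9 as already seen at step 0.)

4

9 = (2,1)_4 → 2² + 1² = 5
5 = (1,1)_4 → 1² + 1² = 2
2 = (2)_4 → 2² = 4
4 = (1,0)_4 → 1² + 0² = 1  — reached 1.
That took 4 steps.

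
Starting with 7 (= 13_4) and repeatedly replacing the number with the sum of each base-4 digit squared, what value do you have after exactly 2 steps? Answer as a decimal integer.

7 = (1,3)_4 → 1² + 3² = 1 + 9 = 10
10 = (2,2)_4 → 2² + 2² = 4 + 4 = 8

8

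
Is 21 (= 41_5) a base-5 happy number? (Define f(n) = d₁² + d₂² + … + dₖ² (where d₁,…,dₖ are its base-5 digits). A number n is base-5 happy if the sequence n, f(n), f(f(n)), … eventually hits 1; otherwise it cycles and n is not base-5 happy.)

21 = (4,1)_5 → 4² + 1² = 16 + 1 = 17
17 = (3,2)_5 → 3² + 2² = 9 + 4 = 13
13 = (2,3)_5 → 2² + 3² = 4 + 9 = 13  — 13 already seen; the sequence cycles without reaching 1.

not base-5 happy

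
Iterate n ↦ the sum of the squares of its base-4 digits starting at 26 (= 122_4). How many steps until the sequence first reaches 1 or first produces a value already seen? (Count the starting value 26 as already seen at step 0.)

26 = (1,2,2)_4 → 1² + 2² + 2² = 1 + 4 + 4 = 9
9 = (2,1)_4 → 2² + 1² = 4 + 1 = 5
5 = (1,1)_4 → 1² + 1² = 1 + 1 = 2
2 = (2)_4 → 2² = 4
4 = (1,0)_4 → 1² + 0² = 1 + 0 = 1  — reached 1.
That took 5 steps.

5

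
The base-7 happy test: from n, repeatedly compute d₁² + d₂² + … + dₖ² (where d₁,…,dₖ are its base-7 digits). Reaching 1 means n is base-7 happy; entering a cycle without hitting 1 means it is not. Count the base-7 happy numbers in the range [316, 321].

1

316: 316 → 46 → 52 → 10 → 10  (repeats 10)
317: 317 → 49 → 1  (reaches 1)
318: 318 → 54 → 26 → 34 → 52 → 10 → 10  (repeats 10)
319: 319 → 61 → 27 → 45 → 45  (repeats 45)
320: 320 → 70 → 10 → 10  (repeats 10)
321: 321 → 81 → 33 → 41 → 61 → 27 → 45 → 45  (repeats 45)
base-7 happy: 317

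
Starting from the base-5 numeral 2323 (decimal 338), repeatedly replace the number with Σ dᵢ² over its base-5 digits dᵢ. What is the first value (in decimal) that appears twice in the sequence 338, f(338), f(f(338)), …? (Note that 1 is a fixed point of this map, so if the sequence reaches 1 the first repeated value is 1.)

338 = (2,3,2,3)_5 → 2² + 3² + 2² + 3² = 4 + 9 + 4 + 9 = 26
26 = (1,0,1)_5 → 1² + 0² + 1² = 1 + 0 + 1 = 2
2 = (2)_5 → 2² = 4
4 = (4)_5 → 4² = 16
16 = (3,1)_5 → 3² + 1² = 9 + 1 = 10
10 = (2,0)_5 → 2² + 0² = 4 + 0 = 4  — 4 already appeared earlier.

4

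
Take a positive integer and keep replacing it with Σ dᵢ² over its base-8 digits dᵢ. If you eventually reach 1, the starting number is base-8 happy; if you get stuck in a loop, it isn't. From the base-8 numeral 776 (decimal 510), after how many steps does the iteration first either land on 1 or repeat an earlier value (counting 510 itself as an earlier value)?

6

510 = (7,7,6)_8 → 7² + 7² + 6² = 49 + 49 + 36 = 134
134 = (2,0,6)_8 → 2² + 0² + 6² = 4 + 0 + 36 = 40
40 = (5,0)_8 → 5² + 0² = 25 + 0 = 25
25 = (3,1)_8 → 3² + 1² = 9 + 1 = 10
10 = (1,2)_8 → 1² + 2² = 1 + 4 = 5
5 = (5)_8 → 5² = 25  — 25 repeats.
That took 6 steps.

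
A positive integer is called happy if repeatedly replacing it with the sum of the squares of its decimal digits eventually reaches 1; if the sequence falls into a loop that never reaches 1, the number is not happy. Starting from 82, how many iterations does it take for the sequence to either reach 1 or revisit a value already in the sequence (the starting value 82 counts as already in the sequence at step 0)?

82 → 8² + 2² = 64 + 4 = 68
68 → 6² + 8² = 36 + 64 = 100
100 → 1² + 0² + 0² = 1 + 0 + 0 = 1  — reached 1.
That took 3 steps.

3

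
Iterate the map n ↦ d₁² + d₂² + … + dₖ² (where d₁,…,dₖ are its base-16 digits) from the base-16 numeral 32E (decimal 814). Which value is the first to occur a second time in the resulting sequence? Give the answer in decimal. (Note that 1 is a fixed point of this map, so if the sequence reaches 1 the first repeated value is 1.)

814 = (3,2,14)_16 → 3² + 2² + 14² = 209
209 = (13,1)_16 → 13² + 1² = 170
170 = (10,10)_16 → 10² + 10² = 200
200 = (12,8)_16 → 12² + 8² = 208
208 = (13,0)_16 → 13² + 0² = 169
169 = (10,9)_16 → 10² + 9² = 181
181 = (11,5)_16 → 11² + 5² = 146
146 = (9,2)_16 → 9² + 2² = 85
85 = (5,5)_16 → 5² + 5² = 50
50 = (3,2)_16 → 3² + 2² = 13
13 = (13)_16 → 13² = 169  — 169 already appeared earlier.

169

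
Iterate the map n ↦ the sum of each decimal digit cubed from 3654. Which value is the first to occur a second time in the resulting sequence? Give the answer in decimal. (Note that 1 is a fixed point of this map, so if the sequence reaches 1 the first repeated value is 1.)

153

3654 → 3³ + 6³ + 5³ + 4³ = 27 + 216 + 125 + 64 = 432
432 → 4³ + 3³ + 2³ = 64 + 27 + 8 = 99
99 → 9³ + 9³ = 729 + 729 = 1458
1458 → 1³ + 4³ + 5³ + 8³ = 1 + 64 + 125 + 512 = 702
702 → 7³ + 0³ + 2³ = 343 + 0 + 8 = 351
351 → 3³ + 5³ + 1³ = 27 + 125 + 1 = 153
153 → 1³ + 5³ + 3³ = 1 + 125 + 27 = 153  — 153 already appeared earlier.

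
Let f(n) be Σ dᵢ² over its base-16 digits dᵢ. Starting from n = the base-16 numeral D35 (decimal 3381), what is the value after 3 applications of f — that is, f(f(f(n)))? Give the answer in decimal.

82

3381 = (13,3,5)_16 → 13² + 3² + 5² = 203
203 = (12,11)_16 → 12² + 11² = 265
265 = (1,0,9)_16 → 1² + 0² + 9² = 82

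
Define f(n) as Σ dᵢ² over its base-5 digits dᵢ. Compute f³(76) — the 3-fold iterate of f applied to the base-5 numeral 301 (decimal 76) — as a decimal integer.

76 = (3,0,1)_5 → 10
10 = (2,0)_5 → 4
4 = (4)_5 → 16

16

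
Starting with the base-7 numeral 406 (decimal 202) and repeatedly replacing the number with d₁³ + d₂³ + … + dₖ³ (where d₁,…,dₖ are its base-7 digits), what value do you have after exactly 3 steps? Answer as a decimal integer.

202 = (4,0,6)_7 → 280
280 = (5,5,0)_7 → 250
250 = (5,0,5)_7 → 250

250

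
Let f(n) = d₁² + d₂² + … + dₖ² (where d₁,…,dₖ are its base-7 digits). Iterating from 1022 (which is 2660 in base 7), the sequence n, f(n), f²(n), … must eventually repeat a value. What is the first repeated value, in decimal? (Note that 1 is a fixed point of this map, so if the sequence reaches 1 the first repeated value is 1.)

1022 = (2,6,6,0)_7 → 2² + 6² + 6² + 0² = 4 + 36 + 36 + 0 = 76
76 = (1,3,6)_7 → 1² + 3² + 6² = 1 + 9 + 36 = 46
46 = (6,4)_7 → 6² + 4² = 36 + 16 = 52
52 = (1,0,3)_7 → 1² + 0² + 3² = 1 + 0 + 9 = 10
10 = (1,3)_7 → 1² + 3² = 1 + 9 = 10  — 10 already appeared earlier.

10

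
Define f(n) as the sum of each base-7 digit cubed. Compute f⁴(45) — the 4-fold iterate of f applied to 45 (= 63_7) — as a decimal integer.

99

45 = (6,3)_7 → 6³ + 3³ = 216 + 27 = 243
243 = (4,6,5)_7 → 4³ + 6³ + 5³ = 64 + 216 + 125 = 405
405 = (1,1,1,6)_7 → 1³ + 1³ + 1³ + 6³ = 1 + 1 + 1 + 216 = 219
219 = (4,3,2)_7 → 4³ + 3³ + 2³ = 64 + 27 + 8 = 99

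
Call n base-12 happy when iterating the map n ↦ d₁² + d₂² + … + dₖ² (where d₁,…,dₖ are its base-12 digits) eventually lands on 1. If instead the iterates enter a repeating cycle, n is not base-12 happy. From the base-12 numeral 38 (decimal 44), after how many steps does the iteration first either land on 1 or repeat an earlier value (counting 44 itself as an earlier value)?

44 = (3,8)_12 → 73
73 = (6,1)_12 → 37
37 = (3,1)_12 → 10
10 = (10)_12 → 100
100 = (8,4)_12 → 80
80 = (6,8)_12 → 100  — 100 repeats.
That took 6 steps.

6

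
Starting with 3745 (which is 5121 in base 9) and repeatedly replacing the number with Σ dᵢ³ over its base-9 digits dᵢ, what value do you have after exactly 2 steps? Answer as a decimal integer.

217

3745 = (5,1,2,1)_9 → 135
135 = (1,6,0)_9 → 217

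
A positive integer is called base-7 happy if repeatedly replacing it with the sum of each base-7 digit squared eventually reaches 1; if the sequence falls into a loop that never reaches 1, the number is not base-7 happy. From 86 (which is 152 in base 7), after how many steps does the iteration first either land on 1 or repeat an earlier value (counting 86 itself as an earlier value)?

9

86 = (1,5,2)_7 → 1² + 5² + 2² = 1 + 25 + 4 = 30
30 = (4,2)_7 → 4² + 2² = 16 + 4 = 20
20 = (2,6)_7 → 2² + 6² = 4 + 36 = 40
40 = (5,5)_7 → 5² + 5² = 25 + 25 = 50
50 = (1,0,1)_7 → 1² + 0² + 1² = 1 + 0 + 1 = 2
2 = (2)_7 → 2² = 4
4 = (4)_7 → 4² = 16
16 = (2,2)_7 → 2² + 2² = 4 + 4 = 8
8 = (1,1)_7 → 1² + 1² = 1 + 1 = 2  — 2 repeats.
That took 9 steps.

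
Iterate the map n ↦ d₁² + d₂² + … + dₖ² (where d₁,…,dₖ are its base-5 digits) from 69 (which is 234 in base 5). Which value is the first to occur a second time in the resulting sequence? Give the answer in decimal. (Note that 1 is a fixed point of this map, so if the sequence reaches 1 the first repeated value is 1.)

13

69 = (2,3,4)_5 → 2² + 3² + 4² = 4 + 9 + 16 = 29
29 = (1,0,4)_5 → 1² + 0² + 4² = 1 + 0 + 16 = 17
17 = (3,2)_5 → 3² + 2² = 9 + 4 = 13
13 = (2,3)_5 → 2² + 3² = 4 + 9 = 13  — 13 already appeared earlier.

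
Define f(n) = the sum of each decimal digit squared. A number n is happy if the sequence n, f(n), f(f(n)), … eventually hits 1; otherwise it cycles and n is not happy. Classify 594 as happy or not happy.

594 → 5² + 9² + 4² = 25 + 81 + 16 = 122
122 → 1² + 2² + 2² = 1 + 4 + 4 = 9
9 → 9² = 81
81 → 8² + 1² = 64 + 1 = 65
65 → 6² + 5² = 36 + 25 = 61
61 → 6² + 1² = 36 + 1 = 37
37 → 3² + 7² = 9 + 49 = 58
58 → 5² + 8² = 25 + 64 = 89
89 → 8² + 9² = 64 + 81 = 145
145 → 1² + 4² + 5² = 1 + 16 + 25 = 42
42 → 4² + 2² = 16 + 4 = 20
20 → 2² + 0² = 4 + 0 = 4
4 → 4² = 16
16 → 1² + 6² = 1 + 36 = 37  — 37 already seen; the sequence cycles without reaching 1.

not happy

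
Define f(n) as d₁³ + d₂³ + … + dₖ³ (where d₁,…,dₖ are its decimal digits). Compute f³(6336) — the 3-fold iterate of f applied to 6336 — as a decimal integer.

6336 → 6³ + 3³ + 3³ + 6³ = 216 + 27 + 27 + 216 = 486
486 → 4³ + 8³ + 6³ = 64 + 512 + 216 = 792
792 → 7³ + 9³ + 2³ = 343 + 729 + 8 = 1080

1080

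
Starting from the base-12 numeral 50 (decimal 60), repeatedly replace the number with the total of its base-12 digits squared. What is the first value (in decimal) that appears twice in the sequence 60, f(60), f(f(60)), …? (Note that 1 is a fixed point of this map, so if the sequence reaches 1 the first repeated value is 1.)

25

60 = (5,0)_12 → 5² + 0² = 25 + 0 = 25
25 = (2,1)_12 → 2² + 1² = 4 + 1 = 5
5 = (5)_12 → 5² = 25  — 25 already appeared earlier.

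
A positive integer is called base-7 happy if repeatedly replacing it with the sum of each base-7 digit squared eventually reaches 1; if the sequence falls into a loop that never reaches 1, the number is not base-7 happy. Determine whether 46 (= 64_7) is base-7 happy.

46 = (6,4)_7 → 6² + 4² = 52
52 = (1,0,3)_7 → 1² + 0² + 3² = 10
10 = (1,3)_7 → 1² + 3² = 10  — 10 already seen; the sequence cycles without reaching 1.

not base-7 happy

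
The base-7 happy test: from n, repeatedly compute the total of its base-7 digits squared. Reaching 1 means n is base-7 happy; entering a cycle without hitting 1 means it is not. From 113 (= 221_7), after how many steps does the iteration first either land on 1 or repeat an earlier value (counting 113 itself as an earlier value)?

113 = (2,2,1)_7 → 2² + 2² + 1² = 9
9 = (1,2)_7 → 1² + 2² = 5
5 = (5)_7 → 5² = 25
25 = (3,4)_7 → 3² + 4² = 25  — 25 repeats.
That took 4 steps.

4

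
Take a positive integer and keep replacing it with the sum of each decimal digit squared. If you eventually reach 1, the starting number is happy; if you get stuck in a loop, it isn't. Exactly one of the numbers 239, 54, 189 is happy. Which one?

239: 239 → 94 → 97 → 130 → 10 → 1  — reaches 1 (happy)
54: 54 → 41 → 17 → 50 → 25 → 29 → 85 → 89 → 145 → 42 → 20 → 4 → 16 → 37 → 58 → 89  — repeats 89 (not happy)
189: 189 → 146 → 53 → 34 → 25 → 29 → 85 → 89 → 145 → 42 → 20 → 4 → 16 → 37 → 58 → 89  — repeats 89 (not happy)

239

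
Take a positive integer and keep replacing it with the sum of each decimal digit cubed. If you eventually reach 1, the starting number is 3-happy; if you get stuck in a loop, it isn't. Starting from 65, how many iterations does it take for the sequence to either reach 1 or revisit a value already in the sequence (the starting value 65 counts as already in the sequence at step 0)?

65 → 6³ + 5³ = 341
341 → 3³ + 4³ + 1³ = 92
92 → 9³ + 2³ = 737
737 → 7³ + 3³ + 7³ = 713
713 → 7³ + 1³ + 3³ = 371
371 → 3³ + 7³ + 1³ = 371  — 371 repeats.
That took 6 steps.

6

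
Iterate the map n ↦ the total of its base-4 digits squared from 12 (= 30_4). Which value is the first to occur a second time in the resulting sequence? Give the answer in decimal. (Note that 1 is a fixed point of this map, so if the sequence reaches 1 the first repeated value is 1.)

1

12 = (3,0)_4 → 3² + 0² = 9 + 0 = 9
9 = (2,1)_4 → 2² + 1² = 4 + 1 = 5
5 = (1,1)_4 → 1² + 1² = 1 + 1 = 2
2 = (2)_4 → 2² = 4
4 = (1,0)_4 → 1² + 0² = 1 + 0 = 1  — reached the fixed point 1.
1 → 1, so 1 is the first repeated value.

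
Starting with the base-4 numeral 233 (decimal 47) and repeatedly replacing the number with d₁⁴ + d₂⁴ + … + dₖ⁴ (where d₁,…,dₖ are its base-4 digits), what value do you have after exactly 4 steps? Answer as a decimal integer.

83

47 = (2,3,3)_4 → 2⁴ + 3⁴ + 3⁴ = 178
178 = (2,3,0,2)_4 → 2⁴ + 3⁴ + 0⁴ + 2⁴ = 113
113 = (1,3,0,1)_4 → 1⁴ + 3⁴ + 0⁴ + 1⁴ = 83
83 = (1,1,0,3)_4 → 1⁴ + 1⁴ + 0⁴ + 3⁴ = 83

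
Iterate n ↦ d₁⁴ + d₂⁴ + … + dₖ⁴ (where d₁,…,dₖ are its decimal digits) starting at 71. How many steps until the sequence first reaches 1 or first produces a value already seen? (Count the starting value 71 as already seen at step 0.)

71 → 7⁴ + 1⁴ = 2402
2402 → 2⁴ + 4⁴ + 0⁴ + 2⁴ = 288
288 → 2⁴ + 8⁴ + 8⁴ = 8208
8208 → 8⁴ + 2⁴ + 0⁴ + 8⁴ = 8208  — 8208 repeats.
That took 4 steps.

4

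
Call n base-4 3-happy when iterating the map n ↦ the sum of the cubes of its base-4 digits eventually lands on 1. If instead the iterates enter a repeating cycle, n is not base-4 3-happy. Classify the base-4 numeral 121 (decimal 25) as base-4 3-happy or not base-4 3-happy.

base-4 3-happy

25 = (1,2,1)_4 → 1³ + 2³ + 1³ = 1 + 8 + 1 = 10
10 = (2,2)_4 → 2³ + 2³ = 8 + 8 = 16
16 = (1,0,0)_4 → 1³ + 0³ + 0³ = 1 + 0 + 0 = 1  — reached 1.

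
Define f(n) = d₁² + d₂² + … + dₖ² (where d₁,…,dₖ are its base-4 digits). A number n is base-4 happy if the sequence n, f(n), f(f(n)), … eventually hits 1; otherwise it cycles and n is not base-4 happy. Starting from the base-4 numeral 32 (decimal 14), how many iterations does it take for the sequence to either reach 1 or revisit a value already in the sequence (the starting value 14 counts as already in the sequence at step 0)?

5

14 = (3,2)_4 → 3² + 2² = 13
13 = (3,1)_4 → 3² + 1² = 10
10 = (2,2)_4 → 2² + 2² = 8
8 = (2,0)_4 → 2² + 0² = 4
4 = (1,0)_4 → 1² + 0² = 1  — reached 1.
That took 5 steps.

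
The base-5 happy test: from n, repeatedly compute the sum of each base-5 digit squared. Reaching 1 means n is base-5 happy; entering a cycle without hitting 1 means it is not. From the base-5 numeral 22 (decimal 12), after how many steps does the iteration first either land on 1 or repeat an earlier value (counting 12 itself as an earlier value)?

5

12 = (2,2)_5 → 2² + 2² = 8
8 = (1,3)_5 → 1² + 3² = 10
10 = (2,0)_5 → 2² + 0² = 4
4 = (4)_5 → 4² = 16
16 = (3,1)_5 → 3² + 1² = 10  — 10 repeats.
That took 5 steps.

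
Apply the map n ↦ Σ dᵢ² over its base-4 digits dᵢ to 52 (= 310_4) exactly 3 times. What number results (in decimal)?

4

52 = (3,1,0)_4 → 3² + 1² + 0² = 9 + 1 + 0 = 10
10 = (2,2)_4 → 2² + 2² = 4 + 4 = 8
8 = (2,0)_4 → 2² + 0² = 4 + 0 = 4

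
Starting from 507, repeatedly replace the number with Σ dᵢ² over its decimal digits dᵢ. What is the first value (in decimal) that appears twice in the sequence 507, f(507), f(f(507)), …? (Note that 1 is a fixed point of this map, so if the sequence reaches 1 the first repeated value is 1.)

37

507 → 5² + 0² + 7² = 74
74 → 7² + 4² = 65
65 → 6² + 5² = 61
61 → 6² + 1² = 37
37 → 3² + 7² = 58
58 → 5² + 8² = 89
89 → 8² + 9² = 145
145 → 1² + 4² + 5² = 42
42 → 4² + 2² = 20
20 → 2² + 0² = 4
4 → 4² = 16
16 → 1² + 6² = 37  — 37 already appeared earlier.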